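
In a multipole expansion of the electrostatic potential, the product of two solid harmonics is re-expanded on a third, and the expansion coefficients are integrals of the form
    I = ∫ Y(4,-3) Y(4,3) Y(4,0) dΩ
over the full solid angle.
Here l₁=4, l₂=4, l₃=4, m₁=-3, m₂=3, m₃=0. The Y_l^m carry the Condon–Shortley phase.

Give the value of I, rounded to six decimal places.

Rules hold: Σm=0, L=12 even, 0≤4≤8.
N = 9·9·9 = 729
Δ = 4!·4!·4!/13! = 1/450450
Racah Σ t=0..4: t=0:+1/13824 t=1:−1/216 t=2:+1/64 t=3:−1/216 t=4:+1/13824 = 5/768
⇒ 3j(4 4 4; 0 0 0)² = 18/1001, sgn +1
Racah Σ t=3..4: t=3:−1/3456 t=4:+1/864 = 1/1152
⇒ 3j(4 4 4; -3 3 0)² = 7/286, sgn +1
4πI² = N·(3j₀)²·(3jₘ)² = 6561/20449
I = +1·√(0.320847/4π) = 0.15978796

0.159788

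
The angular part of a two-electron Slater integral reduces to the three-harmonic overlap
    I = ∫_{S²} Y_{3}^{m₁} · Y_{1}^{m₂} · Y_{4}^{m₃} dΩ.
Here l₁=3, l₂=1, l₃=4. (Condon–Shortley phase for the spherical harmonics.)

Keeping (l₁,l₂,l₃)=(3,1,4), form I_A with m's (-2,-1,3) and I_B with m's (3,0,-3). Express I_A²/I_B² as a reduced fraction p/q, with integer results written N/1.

Shared (l₁,l₂,l₃)=(3,1,4): N and (l;000)² cancel in I_A²/I_B².
A: Δ = 0!·6!·2!/9! = 1/252; Racah Σ t=0..0: t=0:+1/240 = 1/240; ⇒ 3j(3 1 4; -2 -1 3)² = 1/12, sgn -1
B: Δ = 0!·6!·2!/9! = 1/252; Racah Σ t=0..0: t=0:+1/720 = 1/720; ⇒ 3j(3 1 4; 3 0 -3)² = 1/36, sgn -1
I_A²/I_B² = (1/12)/(1/36) = 3/1

3/1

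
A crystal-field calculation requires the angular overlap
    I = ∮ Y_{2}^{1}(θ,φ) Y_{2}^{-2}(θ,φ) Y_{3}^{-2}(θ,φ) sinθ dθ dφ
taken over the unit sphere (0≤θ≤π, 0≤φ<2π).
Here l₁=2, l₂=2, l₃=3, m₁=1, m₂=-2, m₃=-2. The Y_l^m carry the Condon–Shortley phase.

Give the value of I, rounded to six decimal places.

0.000000

Σmᵢ = -3 ≠ 0, so the φ-integral vanishes; I = 0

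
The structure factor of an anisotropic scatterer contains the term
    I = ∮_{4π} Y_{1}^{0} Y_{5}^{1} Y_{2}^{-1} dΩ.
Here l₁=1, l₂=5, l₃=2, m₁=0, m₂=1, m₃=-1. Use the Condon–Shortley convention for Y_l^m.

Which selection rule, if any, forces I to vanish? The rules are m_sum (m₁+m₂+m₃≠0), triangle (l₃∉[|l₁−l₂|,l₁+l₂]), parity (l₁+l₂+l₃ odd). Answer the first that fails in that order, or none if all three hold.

m₁+m₂+m₃ = 0 + 1 − 1 = 0  ✓
triangle: |1−5|=4 ≤ l₃=2 ≤ 1+5=6  ✗
parity: l₁+l₂+l₃ = 8 is even

triangle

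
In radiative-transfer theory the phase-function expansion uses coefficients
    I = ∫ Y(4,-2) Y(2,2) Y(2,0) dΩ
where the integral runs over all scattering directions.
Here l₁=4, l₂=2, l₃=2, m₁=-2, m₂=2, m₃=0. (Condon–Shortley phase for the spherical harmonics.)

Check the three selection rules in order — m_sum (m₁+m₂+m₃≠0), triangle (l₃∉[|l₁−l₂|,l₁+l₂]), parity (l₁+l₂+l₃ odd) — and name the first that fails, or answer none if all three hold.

azimuthal sum: -2 + 2 + 0 = 0  ✓
2 ≤ 2 ≤ 6 (triangle on l)  ✓
L = 4 + 2 + 2 = 8 (even)  ✓

none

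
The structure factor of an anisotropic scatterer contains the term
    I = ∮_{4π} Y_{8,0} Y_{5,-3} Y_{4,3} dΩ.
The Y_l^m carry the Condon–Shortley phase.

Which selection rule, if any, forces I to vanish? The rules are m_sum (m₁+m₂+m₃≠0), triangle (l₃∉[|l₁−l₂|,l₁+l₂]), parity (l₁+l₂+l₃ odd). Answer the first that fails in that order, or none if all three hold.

parity

Σmᵢ = 0  ✓
l₃∈[|l₁−l₂|,l₁+l₂]=[3,13], have l₃=4  ✓
Σlᵢ = 17 ⇒ odd  ✗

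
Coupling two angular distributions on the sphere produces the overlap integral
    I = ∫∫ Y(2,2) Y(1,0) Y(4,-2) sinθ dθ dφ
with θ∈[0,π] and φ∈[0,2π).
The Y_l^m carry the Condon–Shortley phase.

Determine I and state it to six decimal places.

|2−1|≤4≤2+1 violated ⇒ I = 0

0.000000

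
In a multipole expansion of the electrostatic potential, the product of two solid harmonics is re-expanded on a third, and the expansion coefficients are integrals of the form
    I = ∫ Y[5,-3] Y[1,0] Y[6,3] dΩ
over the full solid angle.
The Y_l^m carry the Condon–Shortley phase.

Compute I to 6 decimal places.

Rules hold: Σm=0, L=12 even, 4≤6≤6.
N = 11·3·13 = 429
Δ = 0!·10!·2!/13! = 1/858
Racah Σ t=0..0: t=0:+1/14400 = 1/14400
⇒ 3j(5 1 6; 0 0 0)² = 6/143, sgn +1
Racah Σ t=0..0: t=0:+1/80640 = 1/80640
⇒ 3j(5 1 6; -3 0 3)² = 9/286, sgn -1
4πI² = N·(3j₀)²·(3jₘ)² = 81/143
I = -1·√(0.566434/4π) = -0.21230956

-0.212310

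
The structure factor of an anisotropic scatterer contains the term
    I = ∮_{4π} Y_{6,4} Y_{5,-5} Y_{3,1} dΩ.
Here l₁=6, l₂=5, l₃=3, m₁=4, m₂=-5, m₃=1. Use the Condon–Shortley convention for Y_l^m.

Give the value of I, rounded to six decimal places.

Rules hold: Σm=0, L=14 even, 1≤3≤11.
N = 13·11·7 = 1001
Δ = 8!·4!·2!/15! = 1/675675
Racah Σ t=3..5: t=3:−1/8640 t=4:+1/2304 t=5:−1/8640 = 7/34560
⇒ 3j(6 5 3; 0 0 0)² = 7/429, sgn -1
Racah Σ t=0..0: t=0:+1/322560 = 1/322560
⇒ 3j(6 5 3; 4 -5 1)² = 18/1001, sgn +1
4πI² = N·(3j₀)²·(3jₘ)² = 42/143
I = -1·√(0.293706/4π) = -0.15288036

-0.152880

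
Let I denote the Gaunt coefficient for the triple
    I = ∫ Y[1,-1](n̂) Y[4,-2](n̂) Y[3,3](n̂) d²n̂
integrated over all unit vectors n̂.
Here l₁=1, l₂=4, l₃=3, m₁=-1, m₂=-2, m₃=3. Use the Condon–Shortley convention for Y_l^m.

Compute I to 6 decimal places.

Rules hold: Σm=0, L=8 even, 3≤3≤5.
N = 3·9·7 = 189
Δ = 2!·0!·6!/9! = 1/252
Racah Σ t=1..1: t=1:−1/36 = -1/36
⇒ 3j(1 4 3; 0 0 0)² = 4/63, sgn +1
Racah Σ t=2..2: t=2:+1/1440 = 1/1440
⇒ 3j(1 4 3; -1 -2 3)² = 1/252, sgn +1
4πI² = N·(3j₀)²·(3jₘ)² = 1/21
I = +1·√(0.047619/4π) = 0.06155813

0.061558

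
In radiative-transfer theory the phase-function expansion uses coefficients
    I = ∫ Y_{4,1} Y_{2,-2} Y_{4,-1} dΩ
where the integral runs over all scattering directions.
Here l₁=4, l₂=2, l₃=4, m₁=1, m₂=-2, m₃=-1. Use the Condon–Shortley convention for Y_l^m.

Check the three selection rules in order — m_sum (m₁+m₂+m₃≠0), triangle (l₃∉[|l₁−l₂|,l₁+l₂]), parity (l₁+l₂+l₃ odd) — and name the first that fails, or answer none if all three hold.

m_sum

azimuthal sum: 1 − 2 − 1 = -2  ✗
2 ≤ 4 ≤ 6 (triangle on l)
L = 4 + 2 + 4 = 10 (even)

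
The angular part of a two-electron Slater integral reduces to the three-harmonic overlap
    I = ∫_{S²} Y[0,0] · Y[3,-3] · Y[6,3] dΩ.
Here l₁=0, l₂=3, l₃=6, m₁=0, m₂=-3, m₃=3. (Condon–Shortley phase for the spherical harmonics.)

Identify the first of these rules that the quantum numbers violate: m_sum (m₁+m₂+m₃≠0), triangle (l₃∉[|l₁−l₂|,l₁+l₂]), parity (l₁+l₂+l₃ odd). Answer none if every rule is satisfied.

triangle

Σmᵢ = 0  ✓
l₃∈[|l₁−l₂|,l₁+l₂]=[3,3], have l₃=6  ✗
Σlᵢ = 9 ⇒ odd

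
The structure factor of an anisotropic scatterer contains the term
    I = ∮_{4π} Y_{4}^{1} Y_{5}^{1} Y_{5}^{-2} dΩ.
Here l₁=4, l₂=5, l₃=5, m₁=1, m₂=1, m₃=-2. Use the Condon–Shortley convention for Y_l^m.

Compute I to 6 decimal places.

m-sum 0 ✓  L=14 even ✓  1≤5≤9 ✓
Π(2lᵢ+1) = 9×11×11 = 1089
triangle coeff Δ(4,5,5) = 1/3153150
Σ_t [0,4]: t=0:+1/69120 t=1:−1/1728 t=2:+1/576 t=3:−1/1728 t=4:+1/69120 = 7/11520
(3j)²=2/143 [(4 5 5; 0 0 0)], sign=-1
Σ_t [0,3]: t=0:+1/103680 t=1:−1/2880 t=2:+1/1152 t=3:−1/5184 = 7/20736
(3j)²=35/2574 [(4 5 5; 1 1 -2)], sign=-1
⇒ 4πI² = 35/169
I = (+1)√(35/169/(4π)) = 0.12837656

0.128377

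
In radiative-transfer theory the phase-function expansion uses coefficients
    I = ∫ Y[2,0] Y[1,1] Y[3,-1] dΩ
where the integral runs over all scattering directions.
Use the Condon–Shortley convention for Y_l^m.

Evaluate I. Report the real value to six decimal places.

-0.202301

Rules hold: Σm=0, L=6 even, 1≤3≤3.
N = 5·3·7 = 105
Δ = 0!·4!·2!/7! = 1/105
Racah Σ t=0..0: t=0:+1/4 = 1/4
⇒ 3j(2 1 3; 0 0 0)² = 3/35, sgn -1
Racah Σ t=0..0: t=0:+1/8 = 1/8
⇒ 3j(2 1 3; 0 1 -1)² = 2/35, sgn +1
4πI² = N·(3j₀)²·(3jₘ)² = 18/35
I = -1·√(0.514286/4π) = -0.20230066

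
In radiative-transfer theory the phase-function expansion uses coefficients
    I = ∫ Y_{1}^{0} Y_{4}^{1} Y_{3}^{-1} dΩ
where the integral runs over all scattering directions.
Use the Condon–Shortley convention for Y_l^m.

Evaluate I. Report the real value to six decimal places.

-0.238414

Rules hold: Σm=0, L=8 even, 3≤3≤5.
N = 3·9·7 = 189
Δ = 2!·0!·6!/9! = 1/252
Racah Σ t=1..1: t=1:−1/36 = -1/36
⇒ 3j(1 4 3; 0 0 0)² = 4/63, sgn +1
Racah Σ t=1..1: t=1:−1/48 = -1/48
⇒ 3j(1 4 3; 0 1 -1)² = 5/84, sgn -1
4πI² = N·(3j₀)²·(3jₘ)² = 5/7
I = -1·√(0.714286/4π) = -0.23841361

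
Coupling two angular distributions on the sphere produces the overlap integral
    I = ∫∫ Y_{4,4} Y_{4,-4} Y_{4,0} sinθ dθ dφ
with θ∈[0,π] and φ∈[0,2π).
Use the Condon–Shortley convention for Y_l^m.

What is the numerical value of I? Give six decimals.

0.106525

m-sum 0 ✓  L=12 even ✓  0≤4≤8 ✓
Π(2lᵢ+1) = 9×9×9 = 729
triangle coeff Δ(4,4,4) = 1/450450
Σ_t [0,4]: t=0:+1/13824 t=1:−1/216 t=2:+1/64 t=3:−1/216 t=4:+1/13824 = 5/768
(3j)²=18/1001 [(4 4 4; 0 0 0)], sign=+1
Σ_t [0,0]: t=0:+1/13824 = 1/13824
(3j)²=14/1287 [(4 4 4; 4 -4 0)], sign=+1
⇒ 4πI² = 2916/20449
I = (+1)√(2916/20449/(4π)) = 0.10652531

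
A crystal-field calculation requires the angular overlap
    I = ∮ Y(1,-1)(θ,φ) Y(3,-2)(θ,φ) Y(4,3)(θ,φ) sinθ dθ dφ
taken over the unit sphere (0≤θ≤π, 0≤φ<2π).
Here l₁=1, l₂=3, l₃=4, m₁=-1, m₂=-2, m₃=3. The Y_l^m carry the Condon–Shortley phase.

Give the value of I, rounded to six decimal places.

Rules hold: Σm=0, L=8 even, 2≤4≤4.
N = 3·7·9 = 189
Δ = 0!·2!·6!/9! = 1/252
Racah Σ t=0..0: t=0:+1/36 = 1/36
⇒ 3j(1 3 4; 0 0 0)² = 4/63, sgn +1
Racah Σ t=0..0: t=0:+1/240 = 1/240
⇒ 3j(1 3 4; -1 -2 3)² = 1/12, sgn -1
4πI² = N·(3j₀)²·(3jₘ)² = 1/1
I = -1·√(1/4π) = -0.28209479

-0.282095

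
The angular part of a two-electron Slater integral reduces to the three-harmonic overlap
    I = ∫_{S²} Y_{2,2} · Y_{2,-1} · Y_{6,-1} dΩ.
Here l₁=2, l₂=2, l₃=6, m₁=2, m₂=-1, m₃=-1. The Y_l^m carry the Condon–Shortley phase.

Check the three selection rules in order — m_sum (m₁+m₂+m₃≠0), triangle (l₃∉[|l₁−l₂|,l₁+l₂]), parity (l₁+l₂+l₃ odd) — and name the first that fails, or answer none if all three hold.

azimuthal sum: 2 − 1 − 1 = 0  ✓
0 ≤ 6 ≤ 4 (triangle on l)  ✗
L = 2 + 2 + 6 = 10 (even)

triangle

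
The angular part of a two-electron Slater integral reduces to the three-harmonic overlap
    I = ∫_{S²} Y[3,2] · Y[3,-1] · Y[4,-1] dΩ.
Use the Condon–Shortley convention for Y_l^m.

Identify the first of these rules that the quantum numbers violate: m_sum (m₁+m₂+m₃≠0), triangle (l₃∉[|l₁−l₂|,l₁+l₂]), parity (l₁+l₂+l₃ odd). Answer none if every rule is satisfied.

azimuthal sum: 2 − 1 − 1 = 0  ✓
0 ≤ 4 ≤ 6 (triangle on l)  ✓
L = 3 + 3 + 4 = 10 (even)  ✓

none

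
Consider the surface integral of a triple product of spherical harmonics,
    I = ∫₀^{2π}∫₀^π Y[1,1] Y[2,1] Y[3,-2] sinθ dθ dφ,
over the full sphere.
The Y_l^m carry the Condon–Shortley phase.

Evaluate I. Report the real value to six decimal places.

m-sum 0 ✓  L=6 even ✓  1≤3≤3 ✓
Π(2lᵢ+1) = 3×5×7 = 105
triangle coeff Δ(1,2,3) = 1/105
Σ_t [0,0]: t=0:+1/4 = 1/4
(3j)²=3/35 [(1 2 3; 0 0 0)], sign=-1
Σ_t [0,0]: t=0:+1/12 = 1/12
(3j)²=2/21 [(1 2 3; 1 1 -2)], sign=-1
⇒ 4πI² = 6/7
I = (+1)√(6/7/(4π)) = 0.26116903

0.261169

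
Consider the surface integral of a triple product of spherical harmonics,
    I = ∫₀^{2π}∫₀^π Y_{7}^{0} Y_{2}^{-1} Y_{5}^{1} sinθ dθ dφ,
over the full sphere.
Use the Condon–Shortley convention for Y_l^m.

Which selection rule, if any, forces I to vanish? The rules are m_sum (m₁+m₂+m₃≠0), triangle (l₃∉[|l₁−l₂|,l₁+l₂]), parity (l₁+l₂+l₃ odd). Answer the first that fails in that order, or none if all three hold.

none

Σmᵢ = 0  ✓
l₃∈[|l₁−l₂|,l₁+l₂]=[5,9], have l₃=5  ✓
Σlᵢ = 14 ⇒ even  ✓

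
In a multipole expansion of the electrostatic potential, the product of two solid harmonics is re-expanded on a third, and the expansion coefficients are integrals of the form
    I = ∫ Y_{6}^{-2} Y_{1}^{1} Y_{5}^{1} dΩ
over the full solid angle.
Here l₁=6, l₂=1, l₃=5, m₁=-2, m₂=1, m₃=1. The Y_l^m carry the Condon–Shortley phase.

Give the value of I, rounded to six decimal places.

Rules hold: Σm=0, L=12 even, 5≤5≤7.
N = 13·3·11 = 429
Δ = 2!·10!·0!/13! = 1/858
Racah Σ t=1..1: t=1:−1/14400 = -1/14400
⇒ 3j(6 1 5; 0 0 0)² = 6/143, sgn +1
Racah Σ t=2..2: t=2:+1/34560 = 1/34560
⇒ 3j(6 1 5; -2 1 1)² = 14/429, sgn +1
4πI² = N·(3j₀)²·(3jₘ)² = 84/143
I = +1·√(0.587413/4π) = 0.21620548

0.216205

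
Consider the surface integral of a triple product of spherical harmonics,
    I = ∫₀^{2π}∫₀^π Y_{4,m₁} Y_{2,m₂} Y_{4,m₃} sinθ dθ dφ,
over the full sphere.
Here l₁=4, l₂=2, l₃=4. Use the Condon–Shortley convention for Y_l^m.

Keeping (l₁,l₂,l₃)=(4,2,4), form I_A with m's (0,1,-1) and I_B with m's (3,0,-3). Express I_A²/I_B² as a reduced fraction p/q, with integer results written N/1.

Same 4,2,4: normalisation and zero-m 3j drop out of the ratio.
A: Δ: 2! 6! 2! / 11! → 1/13860; sum: t=1:−1/72 t=2:+1/96 = -1/288; 3j²(4 2 4; 0 1 -1) = Δ·Π!·Σ² = 1/462  (sign +1)
B: Δ: 2! 6! 2! / 11! → 1/13860; sum: t=0:+1/480 t=1:−1/720 = 1/1440; 3j²(4 2 4; 3 0 -3) = Δ·Π!·Σ² = 7/1980  (sign -1)
I_A²/I_B² = (1/462)/(7/1980) = 30/49

30/49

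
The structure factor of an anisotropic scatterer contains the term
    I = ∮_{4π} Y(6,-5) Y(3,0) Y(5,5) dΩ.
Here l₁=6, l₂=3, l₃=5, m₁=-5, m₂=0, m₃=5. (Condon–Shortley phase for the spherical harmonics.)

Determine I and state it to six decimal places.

0.207001

Checks pass: Σm=0; 14 even; l₃=5∈[3,9].
(2·6+1)(2·3+1)(2·5+1) = 1001
Δ: 4! 8! 2! / 15! → 1/675675
sum: t=1:−1/8640 t=2:+1/2304 t=3:−1/8640 = 7/34560
3j²(6 3 5; 0 0 0) = Δ·Π!·Σ² = 7/429  (sign -1)
sum: t=3:−1/483840 = -1/483840
3j²(6 3 5; -5 0 5) = Δ·Π!·Σ² = 3/91  (sign -1)
combine: 4πI² = 1001·7/429·3/91 = 7/13
take √, sign +1: I = 0.20700098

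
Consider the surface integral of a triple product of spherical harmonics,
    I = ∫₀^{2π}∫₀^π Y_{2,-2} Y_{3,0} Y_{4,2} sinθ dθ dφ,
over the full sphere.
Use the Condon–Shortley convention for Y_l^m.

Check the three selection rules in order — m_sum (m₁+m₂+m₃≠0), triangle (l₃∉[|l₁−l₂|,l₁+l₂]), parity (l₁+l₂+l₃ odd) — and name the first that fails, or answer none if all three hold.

parity

Σmᵢ = 0  ✓
l₃∈[|l₁−l₂|,l₁+l₂]=[1,5], have l₃=4  ✓
Σlᵢ = 9 ⇒ odd  ✗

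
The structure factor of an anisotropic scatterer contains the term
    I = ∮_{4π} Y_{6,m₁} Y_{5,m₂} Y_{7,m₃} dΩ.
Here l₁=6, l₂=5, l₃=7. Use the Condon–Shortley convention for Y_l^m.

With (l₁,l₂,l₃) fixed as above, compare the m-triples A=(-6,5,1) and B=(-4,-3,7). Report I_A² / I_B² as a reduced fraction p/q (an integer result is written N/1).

Same 6,5,7: normalisation and zero-m 3j drop out of the ratio.
A: Δ: 4! 8! 6! / 19! → 1/174594420; sum: t=4:+1/696729600 = 1/696729600; 3j²(6 5 7; -6 5 1) = Δ·Π!·Σ² = 5/8398  (sign +1)
B: Δ: 4! 8! 6! / 19! → 1/174594420; sum: t=2:+1/116121600 = 1/116121600; 3j²(6 5 7; -4 -3 7) = Δ·Π!·Σ² = 7/323  (sign +1)
I_A²/I_B² = (5/8398)/(7/323) = 5/182

5/182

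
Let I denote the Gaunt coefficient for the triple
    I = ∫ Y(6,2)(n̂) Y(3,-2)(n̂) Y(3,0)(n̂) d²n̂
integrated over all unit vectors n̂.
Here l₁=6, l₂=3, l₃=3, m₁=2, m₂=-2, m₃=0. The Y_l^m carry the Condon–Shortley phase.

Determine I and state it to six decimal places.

0.177420

m-sum 0 ✓  L=12 even ✓  3≤3≤9 ✓
Π(2lᵢ+1) = 13×7×7 = 637
triangle coeff Δ(6,3,3) = 1/12012
Σ_t [3,3]: t=3:−1/1296 = -1/1296
(3j)²=100/3003 [(6 3 3; 0 0 0)], sign=+1
Σ_t [1,1]: t=1:−1/4320 = -1/4320
(3j)²=8/429 [(6 3 3; 2 -2 0)], sign=+1
⇒ 4πI² = 5600/14157
I = (+1)√(5600/14157/(4π)) = 0.17742036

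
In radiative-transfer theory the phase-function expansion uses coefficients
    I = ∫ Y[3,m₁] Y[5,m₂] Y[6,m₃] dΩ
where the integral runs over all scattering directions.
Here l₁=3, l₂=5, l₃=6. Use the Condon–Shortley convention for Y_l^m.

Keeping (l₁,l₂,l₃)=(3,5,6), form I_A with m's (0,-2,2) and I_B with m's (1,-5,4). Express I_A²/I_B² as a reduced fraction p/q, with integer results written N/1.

4/27

Same 3,5,6: normalisation and zero-m 3j drop out of the ratio.
A: Δ: 2! 4! 8! / 15! → 1/675675; sum: t=0:+1/8640 t=1:−1/5760 t=2:+1/60480 = -1/24192; 3j²(3 5 6; 0 -2 2) = Δ·Π!·Σ² = 8/3003  (sign -1)
B: Δ: 2! 4! 8! / 15! → 1/675675; sum: t=0:+1/322560 = 1/322560; 3j²(3 5 6; 1 -5 4) = Δ·Π!·Σ² = 18/1001  (sign +1)
I_A²/I_B² = (8/3003)/(18/1001) = 4/27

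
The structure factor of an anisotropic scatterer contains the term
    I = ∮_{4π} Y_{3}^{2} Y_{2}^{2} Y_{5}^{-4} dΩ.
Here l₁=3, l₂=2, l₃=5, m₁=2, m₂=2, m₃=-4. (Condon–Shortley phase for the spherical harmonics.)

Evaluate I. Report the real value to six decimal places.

m-sum 0 ✓  L=10 even ✓  1≤5≤5 ✓
Π(2lᵢ+1) = 7×5×11 = 385
triangle coeff Δ(3,2,5) = 1/2310
Σ_t [0,0]: t=0:+1/144 = 1/144
(3j)²=10/231 [(3 2 5; 0 0 0)], sign=-1
Σ_t [0,0]: t=0:+1/2880 = 1/2880
(3j)²=3/55 [(3 2 5; 2 2 -4)], sign=-1
⇒ 4πI² = 10/11
I = (+1)√(10/11/(4π)) = 0.26896683

0.268967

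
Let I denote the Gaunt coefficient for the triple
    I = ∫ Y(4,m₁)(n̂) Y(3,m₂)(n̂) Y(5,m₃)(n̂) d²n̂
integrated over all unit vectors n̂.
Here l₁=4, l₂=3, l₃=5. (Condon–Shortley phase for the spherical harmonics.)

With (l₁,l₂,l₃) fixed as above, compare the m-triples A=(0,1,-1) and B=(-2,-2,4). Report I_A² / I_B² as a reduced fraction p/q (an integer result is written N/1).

l's match ⇒ only the (l;m) 3-j factors differ between A and B.
A: triangle coeff Δ(4,3,5) = 1/180180; Σ_t [0,2]: t=0:+1/2304 t=1:−1/216 t=2:+1/384 = -11/6912; (3j)²=11/1638 [(4 3 5; 0 1 -1)], sign=-1
B: triangle coeff Δ(4,3,5) = 1/180180; Σ_t [0,1]: t=0:+1/8640 t=1:−1/2880 = -1/4320; (3j)²=8/429 [(4 3 5; -2 -2 4)], sign=+1
I_A²/I_B² = (11/1638)/(8/429) = 121/336

121/336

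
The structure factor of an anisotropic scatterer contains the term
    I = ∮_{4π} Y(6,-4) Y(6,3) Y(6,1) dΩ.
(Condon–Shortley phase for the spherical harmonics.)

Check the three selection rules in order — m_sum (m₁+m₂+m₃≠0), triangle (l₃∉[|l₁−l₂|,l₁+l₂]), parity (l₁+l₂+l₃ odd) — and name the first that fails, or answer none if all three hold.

none

m₁+m₂+m₃ = -4 + 3 + 1 = 0  ✓
triangle: |6−6|=0 ≤ l₃=6 ≤ 6+6=12  ✓
parity: l₁+l₂+l₃ = 18 is even  ✓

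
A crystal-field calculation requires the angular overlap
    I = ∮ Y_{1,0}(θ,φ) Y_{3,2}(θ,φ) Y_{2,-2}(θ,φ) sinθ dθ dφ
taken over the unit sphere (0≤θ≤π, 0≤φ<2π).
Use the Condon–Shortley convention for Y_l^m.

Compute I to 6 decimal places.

m-sum 0 ✓  L=6 even ✓  2≤2≤4 ✓
Π(2lᵢ+1) = 3×7×5 = 105
triangle coeff Δ(1,3,2) = 1/105
Σ_t [1,1]: t=1:−1/4 = -1/4
(3j)²=3/35 [(1 3 2; 0 0 0)], sign=-1
Σ_t [1,1]: t=1:−1/24 = -1/24
(3j)²=1/21 [(1 3 2; 0 2 -2)], sign=-1
⇒ 4πI² = 3/7
I = (+1)√(3/7/(4π)) = 0.18467439

0.184674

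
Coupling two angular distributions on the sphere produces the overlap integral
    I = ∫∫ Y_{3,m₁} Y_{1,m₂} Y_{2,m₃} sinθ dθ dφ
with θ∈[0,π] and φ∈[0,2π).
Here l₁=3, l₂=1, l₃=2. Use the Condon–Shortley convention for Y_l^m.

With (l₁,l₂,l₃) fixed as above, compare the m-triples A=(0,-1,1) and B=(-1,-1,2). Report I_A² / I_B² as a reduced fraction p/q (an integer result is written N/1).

3/1

Same 3,1,2: normalisation and zero-m 3j drop out of the ratio.
A: Δ: 2! 4! 0! / 7! → 1/105; sum: t=0:+1/12 = 1/12; 3j²(3 1 2; 0 -1 1) = Δ·Π!·Σ² = 1/35  (sign -1)
B: Δ: 2! 4! 0! / 7! → 1/105; sum: t=0:+1/48 = 1/48; 3j²(3 1 2; -1 -1 2) = Δ·Π!·Σ² = 1/105  (sign +1)
I_A²/I_B² = (1/35)/(1/105) = 3/1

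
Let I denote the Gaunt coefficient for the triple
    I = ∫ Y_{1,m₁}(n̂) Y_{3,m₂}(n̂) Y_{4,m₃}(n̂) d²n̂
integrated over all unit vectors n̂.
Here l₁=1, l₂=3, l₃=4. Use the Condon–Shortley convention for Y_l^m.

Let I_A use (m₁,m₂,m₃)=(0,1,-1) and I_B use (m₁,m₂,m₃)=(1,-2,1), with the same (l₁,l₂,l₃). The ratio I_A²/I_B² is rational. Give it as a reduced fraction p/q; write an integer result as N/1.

5/1

l's match ⇒ only the (l;m) 3-j factors differ between A and B.
A: triangle coeff Δ(1,3,4) = 1/252; Σ_t [0,0]: t=0:+1/48 = 1/48; (3j)²=5/84 [(1 3 4; 0 1 -1)], sign=-1
B: triangle coeff Δ(1,3,4) = 1/252; Σ_t [0,0]: t=0:+1/240 = 1/240; (3j)²=1/84 [(1 3 4; 1 -2 1)], sign=-1
I_A²/I_B² = (5/84)/(1/84) = 5/1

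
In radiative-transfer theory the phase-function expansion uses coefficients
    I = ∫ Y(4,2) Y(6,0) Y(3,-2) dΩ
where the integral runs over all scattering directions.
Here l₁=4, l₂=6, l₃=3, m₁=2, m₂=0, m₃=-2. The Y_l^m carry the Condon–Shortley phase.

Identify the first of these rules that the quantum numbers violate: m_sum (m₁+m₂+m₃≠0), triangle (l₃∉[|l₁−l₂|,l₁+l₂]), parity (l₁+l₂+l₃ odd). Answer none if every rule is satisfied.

parity

azimuthal sum: 2 + 0 − 2 = 0  ✓
2 ≤ 3 ≤ 10 (triangle on l)  ✓
L = 4 + 6 + 3 = 13 (odd)  ✗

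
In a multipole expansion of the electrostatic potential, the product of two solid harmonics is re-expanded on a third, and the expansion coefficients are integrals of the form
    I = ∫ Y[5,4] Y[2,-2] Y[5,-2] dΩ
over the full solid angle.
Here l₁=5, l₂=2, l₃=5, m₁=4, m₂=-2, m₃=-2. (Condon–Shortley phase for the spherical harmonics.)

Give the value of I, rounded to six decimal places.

m-sum 0 ✓  L=12 even ✓  3≤5≤7 ✓
Π(2lᵢ+1) = 11×5×11 = 605
triangle coeff Δ(5,2,5) = 1/38610
Σ_t [0,2]: t=0:+1/2880 t=1:−1/576 t=2:+1/2880 = -1/960
(3j)²=10/429 [(5 2 5; 0 0 0)], sign=+1
Σ_t [0,0]: t=0:+1/20160 = 1/20160
(3j)²=12/715 [(5 2 5; 4 -2 -2)], sign=-1
⇒ 4πI² = 40/169
I = (-1)√(40/169/(4π)) = -0.13724032

-0.137240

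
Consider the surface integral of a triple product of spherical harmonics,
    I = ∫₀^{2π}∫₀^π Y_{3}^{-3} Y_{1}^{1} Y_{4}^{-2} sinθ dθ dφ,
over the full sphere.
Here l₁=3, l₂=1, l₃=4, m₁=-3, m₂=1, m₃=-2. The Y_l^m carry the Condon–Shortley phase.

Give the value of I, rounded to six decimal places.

-3 + 1 − 2 = -4 ≠ 0: azimuthal integral kills it; I = 0

0.000000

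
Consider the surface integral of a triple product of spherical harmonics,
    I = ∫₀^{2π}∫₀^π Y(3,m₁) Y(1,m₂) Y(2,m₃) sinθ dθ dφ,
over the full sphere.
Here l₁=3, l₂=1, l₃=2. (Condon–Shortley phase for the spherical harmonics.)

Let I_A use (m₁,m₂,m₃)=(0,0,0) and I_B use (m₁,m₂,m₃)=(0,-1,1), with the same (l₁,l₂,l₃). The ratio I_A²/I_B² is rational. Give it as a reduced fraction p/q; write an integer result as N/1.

l's match ⇒ only the (l;m) 3-j factors differ between A and B.
A: triangle coeff Δ(3,1,2) = 1/105; Σ_t [1,1]: t=1:−1/4 = -1/4; (3j)²=3/35 [(3 1 2; 0 0 0)], sign=-1
B: triangle coeff Δ(3,1,2) = 1/105; Σ_t [0,0]: t=0:+1/12 = 1/12; (3j)²=1/35 [(3 1 2; 0 -1 1)], sign=-1
I_A²/I_B² = (3/35)/(1/35) = 3/1

3/1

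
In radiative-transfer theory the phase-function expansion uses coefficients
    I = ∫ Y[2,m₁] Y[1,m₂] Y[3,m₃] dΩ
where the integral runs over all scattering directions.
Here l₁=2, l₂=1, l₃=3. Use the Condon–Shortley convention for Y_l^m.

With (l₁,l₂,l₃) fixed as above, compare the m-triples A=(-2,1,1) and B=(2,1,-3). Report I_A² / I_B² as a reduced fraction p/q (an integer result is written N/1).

l's match ⇒ only the (l;m) 3-j factors differ between A and B.
A: triangle coeff Δ(2,1,3) = 1/105; Σ_t [0,0]: t=0:+1/48 = 1/48; (3j)²=1/105 [(2 1 3; -2 1 1)], sign=+1
B: triangle coeff Δ(2,1,3) = 1/105; Σ_t [0,0]: t=0:+1/48 = 1/48; (3j)²=1/7 [(2 1 3; 2 1 -3)], sign=+1
I_A²/I_B² = (1/105)/(1/7) = 1/15

1/15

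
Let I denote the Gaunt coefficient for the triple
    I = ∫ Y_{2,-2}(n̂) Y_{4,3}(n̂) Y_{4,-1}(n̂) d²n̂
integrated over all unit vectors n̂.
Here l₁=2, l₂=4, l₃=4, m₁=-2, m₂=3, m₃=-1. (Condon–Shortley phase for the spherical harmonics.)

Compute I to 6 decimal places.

m-sum 0 ✓  L=10 even ✓  2≤4≤6 ✓
Π(2lᵢ+1) = 5×9×9 = 405
triangle coeff Δ(2,4,4) = 1/13860
Σ_t [0,2]: t=0:+1/192 t=1:−1/36 t=2:+1/192 = -5/288
(3j)²=20/693 [(2 4 4; 0 0 0)], sign=-1
Σ_t [2,2]: t=2:+1/480 = 1/480
(3j)²=3/110 [(2 4 4; -2 3 -1)], sign=-1
⇒ 4πI² = 270/847
I = (+1)√(270/847/(4π)) = 0.15927046

0.159270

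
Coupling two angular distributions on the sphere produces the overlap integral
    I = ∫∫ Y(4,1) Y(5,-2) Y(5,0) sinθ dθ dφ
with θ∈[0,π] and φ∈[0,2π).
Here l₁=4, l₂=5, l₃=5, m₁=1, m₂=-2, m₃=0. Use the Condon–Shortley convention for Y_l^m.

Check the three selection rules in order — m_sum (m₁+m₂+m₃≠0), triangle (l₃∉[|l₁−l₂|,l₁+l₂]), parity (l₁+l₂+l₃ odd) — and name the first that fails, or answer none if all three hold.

m_sum

azimuthal sum: 1 − 2 + 0 = -1  ✗
1 ≤ 5 ≤ 9 (triangle on l)
L = 4 + 5 + 5 = 14 (even)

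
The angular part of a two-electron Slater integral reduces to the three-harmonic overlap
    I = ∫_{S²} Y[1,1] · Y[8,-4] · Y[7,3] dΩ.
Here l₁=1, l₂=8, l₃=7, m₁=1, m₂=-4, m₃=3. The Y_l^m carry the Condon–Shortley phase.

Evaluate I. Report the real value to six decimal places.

0.248575

Rules hold: Σm=0, L=16 even, 7≤7≤9.
N = 3·17·15 = 765
Δ = 2!·0!·14!/17! = 1/2040
Racah Σ t=1..1: t=1:−1/25401600 = -1/25401600
⇒ 3j(1 8 7; 0 0 0)² = 8/255, sgn +1
Racah Σ t=0..0: t=0:+1/174182400 = 1/174182400
⇒ 3j(1 8 7; 1 -4 3)² = 11/340, sgn +1
4πI² = N·(3j₀)²·(3jₘ)² = 66/85
I = +1·√(0.776471/4π) = 0.24857507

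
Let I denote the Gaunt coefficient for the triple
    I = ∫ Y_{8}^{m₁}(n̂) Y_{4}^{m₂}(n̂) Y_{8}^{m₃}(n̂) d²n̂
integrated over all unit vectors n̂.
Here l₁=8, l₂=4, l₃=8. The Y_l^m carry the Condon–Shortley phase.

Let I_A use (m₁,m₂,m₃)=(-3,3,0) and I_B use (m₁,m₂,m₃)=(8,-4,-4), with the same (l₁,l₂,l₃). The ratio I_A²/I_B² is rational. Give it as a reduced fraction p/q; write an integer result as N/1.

l's match ⇒ only the (l;m) 3-j factors differ between A and B.
A: triangle coeff Δ(8,4,8) = 1/185175900; Σ_t [3,4]: t=3:−1/139345920 t=4:+1/87091200 = 1/232243200; (3j)²=33/8398 [(8 4 8; -3 3 0)], sign=+1
B: triangle coeff Δ(8,4,8) = 1/185175900; Σ_t [0,0]: t=0:+1/275904921600 = 1/275904921600; (3j)²=2/2907 [(8 4 8; 8 -4 -4)], sign=+1
I_A²/I_B² = (33/8398)/(2/2907) = 297/52

297/52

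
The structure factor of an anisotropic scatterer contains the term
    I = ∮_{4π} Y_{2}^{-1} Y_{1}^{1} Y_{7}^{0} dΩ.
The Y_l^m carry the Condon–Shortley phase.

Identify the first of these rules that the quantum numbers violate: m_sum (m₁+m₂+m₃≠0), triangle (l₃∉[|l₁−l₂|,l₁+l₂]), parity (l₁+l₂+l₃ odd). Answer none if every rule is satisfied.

triangle

azimuthal sum: -1 + 1 + 0 = 0  ✓
1 ≤ 7 ≤ 3 (triangle on l)  ✗
L = 2 + 1 + 7 = 10 (even)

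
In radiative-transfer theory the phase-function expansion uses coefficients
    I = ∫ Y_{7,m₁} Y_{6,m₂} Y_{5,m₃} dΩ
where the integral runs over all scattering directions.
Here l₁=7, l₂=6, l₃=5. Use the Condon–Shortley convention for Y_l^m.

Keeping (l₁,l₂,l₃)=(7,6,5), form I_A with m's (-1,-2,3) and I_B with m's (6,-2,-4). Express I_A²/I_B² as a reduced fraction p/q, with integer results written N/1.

588/24167

Same 7,6,5: normalisation and zero-m 3j drop out of the ratio.
A: Δ: 8! 6! 4! / 19! → 1/174594420; sum: t=2:+1/4147200 t=3:−1/518400 t=4:+1/663552 = -1/5529600; 3j²(7 6 5; -1 -2 3) = Δ·Π!·Σ² = 98/230945  (sign -1)
B: Δ: 8! 6! 4! / 19! → 1/174594420; sum: t=0:+1/116121600 t=1:−1/21772800 = -13/348364800; 3j²(7 6 5; 6 -2 -4) = Δ·Π!·Σ² = 169/9690  (sign +1)
I_A²/I_B² = (98/230945)/(169/9690) = 588/24167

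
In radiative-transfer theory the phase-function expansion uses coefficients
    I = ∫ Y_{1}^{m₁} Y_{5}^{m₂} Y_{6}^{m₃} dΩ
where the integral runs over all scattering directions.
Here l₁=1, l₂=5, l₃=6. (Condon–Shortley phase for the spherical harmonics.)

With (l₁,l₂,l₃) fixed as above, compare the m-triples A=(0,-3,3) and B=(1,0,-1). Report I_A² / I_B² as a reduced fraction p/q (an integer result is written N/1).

9/7

Same 1,5,6: normalisation and zero-m 3j drop out of the ratio.
A: Δ: 0! 2! 10! / 13! → 1/858; sum: t=0:+1/80640 = 1/80640; 3j²(1 5 6; 0 -3 3) = Δ·Π!·Σ² = 9/286  (sign -1)
B: Δ: 0! 2! 10! / 13! → 1/858; sum: t=0:+1/28800 = 1/28800; 3j²(1 5 6; 1 0 -1) = Δ·Π!·Σ² = 7/286  (sign -1)
I_A²/I_B² = (9/286)/(7/286) = 9/7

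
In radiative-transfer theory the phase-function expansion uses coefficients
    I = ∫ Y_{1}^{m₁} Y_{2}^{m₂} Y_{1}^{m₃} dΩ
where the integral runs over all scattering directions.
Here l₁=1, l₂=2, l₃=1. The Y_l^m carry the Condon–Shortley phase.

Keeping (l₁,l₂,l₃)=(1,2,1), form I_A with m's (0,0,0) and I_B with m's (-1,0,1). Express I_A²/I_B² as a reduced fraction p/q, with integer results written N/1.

Same 1,2,1: normalisation and zero-m 3j drop out of the ratio.
A: Δ: 2! 0! 2! / 5! → 1/30; sum: t=1:−1/1 = -1/1; 3j²(1 2 1; 0 0 0) = Δ·Π!·Σ² = 2/15  (sign +1)
B: Δ: 2! 0! 2! / 5! → 1/30; sum: t=2:+1/4 = 1/4; 3j²(1 2 1; -1 0 1) = Δ·Π!·Σ² = 1/30  (sign +1)
I_A²/I_B² = (2/15)/(1/30) = 4/1

4/1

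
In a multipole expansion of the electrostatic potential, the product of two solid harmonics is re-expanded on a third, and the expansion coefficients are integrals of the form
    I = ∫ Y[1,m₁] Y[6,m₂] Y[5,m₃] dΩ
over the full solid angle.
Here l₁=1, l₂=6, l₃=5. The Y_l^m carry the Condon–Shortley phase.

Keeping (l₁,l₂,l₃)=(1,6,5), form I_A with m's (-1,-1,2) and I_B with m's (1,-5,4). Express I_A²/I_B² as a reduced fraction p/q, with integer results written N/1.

Shared (l₁,l₂,l₃)=(1,6,5): N and (l;000)² cancel in I_A²/I_B².
A: Δ = 2!·0!·10!/13! = 1/858; Racah Σ t=2..2: t=2:+1/60480 = 1/60480; ⇒ 3j(1 6 5; -1 -1 2)² = 5/429, sgn -1
B: Δ = 2!·0!·10!/13! = 1/858; Racah Σ t=0..0: t=0:+1/725760 = 1/725760; ⇒ 3j(1 6 5; 1 -5 4)² = 5/78, sgn -1
I_A²/I_B² = (5/429)/(5/78) = 2/11

2/11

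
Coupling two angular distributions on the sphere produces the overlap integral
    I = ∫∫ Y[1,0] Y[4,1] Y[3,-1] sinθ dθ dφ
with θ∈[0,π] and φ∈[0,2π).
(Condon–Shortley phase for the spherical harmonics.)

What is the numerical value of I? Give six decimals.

m-sum 0 ✓  L=8 even ✓  3≤3≤5 ✓
Π(2lᵢ+1) = 3×9×7 = 189
triangle coeff Δ(1,4,3) = 1/252
Σ_t [1,1]: t=1:−1/36 = -1/36
(3j)²=4/63 [(1 4 3; 0 0 0)], sign=+1
Σ_t [1,1]: t=1:−1/48 = -1/48
(3j)²=5/84 [(1 4 3; 0 1 -1)], sign=-1
⇒ 4πI² = 5/7
I = (-1)√(5/7/(4π)) = -0.23841361

-0.238414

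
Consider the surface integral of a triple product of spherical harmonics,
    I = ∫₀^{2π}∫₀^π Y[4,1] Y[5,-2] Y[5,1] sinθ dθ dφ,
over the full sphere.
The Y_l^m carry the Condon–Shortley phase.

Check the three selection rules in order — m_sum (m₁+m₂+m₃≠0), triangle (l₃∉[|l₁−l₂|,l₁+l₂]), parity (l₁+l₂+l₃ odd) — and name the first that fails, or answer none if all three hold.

m₁+m₂+m₃ = 1 − 2 + 1 = 0  ✓
triangle: |4−5|=1 ≤ l₃=5 ≤ 4+5=9  ✓
parity: l₁+l₂+l₃ = 14 is even  ✓

none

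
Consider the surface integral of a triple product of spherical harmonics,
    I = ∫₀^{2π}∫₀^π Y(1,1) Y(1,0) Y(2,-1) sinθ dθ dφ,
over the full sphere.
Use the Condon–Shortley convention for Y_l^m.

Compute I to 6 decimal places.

-0.218510

Rules hold: Σm=0, L=4 even, 0≤2≤2.
N = 3·3·5 = 45
Δ = 0!·2!·2!/5! = 1/30
Racah Σ t=0..0: t=0:+1/1 = 1/1
⇒ 3j(1 1 2; 0 0 0)² = 2/15, sgn +1
Racah Σ t=0..0: t=0:+1/2 = 1/2
⇒ 3j(1 1 2; 1 0 -1)² = 1/10, sgn -1
4πI² = N·(3j₀)²·(3jₘ)² = 3/5
I = -1·√(0.6/4π) = -0.21850969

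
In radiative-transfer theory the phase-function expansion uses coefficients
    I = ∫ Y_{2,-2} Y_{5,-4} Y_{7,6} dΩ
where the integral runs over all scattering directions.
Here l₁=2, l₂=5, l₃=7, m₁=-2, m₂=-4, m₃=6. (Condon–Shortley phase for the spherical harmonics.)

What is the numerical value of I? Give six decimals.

Checks pass: Σm=0; 14 even; l₃=7∈[3,7].
(2·2+1)(2·5+1)(2·7+1) = 825
Δ: 0! 4! 10! / 15! → 1/15015
sum: t=0:+1/57600 = 1/57600
3j²(2 5 7; 0 0 0) = Δ·Π!·Σ² = 21/715  (sign -1)
sum: t=0:+1/8709120 = 1/8709120
3j²(2 5 7; -2 -4 6) = Δ·Π!·Σ² = 1/21  (sign -1)
combine: 4πI² = 825·21/715·1/21 = 15/13
take √, sign +1: I = 0.30301841

0.303018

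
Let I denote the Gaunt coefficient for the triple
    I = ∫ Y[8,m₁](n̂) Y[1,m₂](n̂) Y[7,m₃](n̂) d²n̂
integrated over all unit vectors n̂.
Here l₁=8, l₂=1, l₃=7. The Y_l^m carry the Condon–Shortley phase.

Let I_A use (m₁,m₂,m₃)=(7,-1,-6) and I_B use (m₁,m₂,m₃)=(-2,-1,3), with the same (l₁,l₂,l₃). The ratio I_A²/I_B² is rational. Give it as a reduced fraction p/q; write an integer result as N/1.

l's match ⇒ only the (l;m) 3-j factors differ between A and B.
A: triangle coeff Δ(8,1,7) = 1/2040; Σ_t [0,0]: t=0:+1/12454041600 = 1/12454041600; (3j)²=7/136 [(8 1 7; 7 -1 -6)], sign=-1
B: triangle coeff Δ(8,1,7) = 1/2040; Σ_t [0,0]: t=0:+1/174182400 = 1/174182400; (3j)²=1/136 [(8 1 7; -2 -1 3)], sign=+1
I_A²/I_B² = (7/136)/(1/136) = 7/1

7/1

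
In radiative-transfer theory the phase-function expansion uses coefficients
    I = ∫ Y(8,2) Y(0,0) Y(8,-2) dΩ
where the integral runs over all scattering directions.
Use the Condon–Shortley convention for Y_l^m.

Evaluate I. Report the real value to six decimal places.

m-sum 0 ✓  L=16 even ✓  8≤8≤8 ✓
Π(2lᵢ+1) = 17×1×17 = 289
triangle coeff Δ(8,0,8) = 1/17
Σ_t [0,0]: t=0:+1/1625702400 = 1/1625702400
(3j)²=1/17 [(8 0 8; 0 0 0)], sign=+1
Σ_t [0,0]: t=0:+1/2612736000 = 1/2612736000
(3j)²=1/17 [(8 0 8; 2 0 -2)], sign=+1
⇒ 4πI² = 1/1
I = (+1)√(1/1/(4π)) = 0.28209479

0.282095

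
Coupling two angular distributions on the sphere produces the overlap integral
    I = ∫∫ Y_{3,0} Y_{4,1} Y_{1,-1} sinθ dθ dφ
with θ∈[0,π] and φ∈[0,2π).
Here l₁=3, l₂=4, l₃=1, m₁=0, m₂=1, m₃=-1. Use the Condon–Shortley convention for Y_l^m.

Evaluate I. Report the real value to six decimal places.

m-sum 0 ✓  L=8 even ✓  1≤1≤7 ✓
Π(2lᵢ+1) = 7×9×3 = 189
triangle coeff Δ(3,4,1) = 1/252
Σ_t [3,3]: t=3:−1/36 = -1/36
(3j)²=4/63 [(3 4 1; 0 0 0)], sign=+1
Σ_t [3,3]: t=3:−1/72 = -1/72
(3j)²=5/126 [(3 4 1; 0 1 -1)], sign=-1
⇒ 4πI² = 10/21
I = (-1)√(10/21/(4π)) = -0.19466390

-0.194664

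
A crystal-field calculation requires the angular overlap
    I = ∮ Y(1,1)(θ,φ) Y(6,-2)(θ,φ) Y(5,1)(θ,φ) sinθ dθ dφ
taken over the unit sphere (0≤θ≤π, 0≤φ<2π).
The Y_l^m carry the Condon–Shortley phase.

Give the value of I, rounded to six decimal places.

Rules hold: Σm=0, L=12 even, 5≤5≤7.
N = 3·13·11 = 429
Δ = 2!·0!·10!/13! = 1/858
Racah Σ t=1..1: t=1:−1/14400 = -1/14400
⇒ 3j(1 6 5; 0 0 0)² = 6/143, sgn +1
Racah Σ t=0..0: t=0:+1/34560 = 1/34560
⇒ 3j(1 6 5; 1 -2 1)² = 14/429, sgn +1
4πI² = N·(3j₀)²·(3jₘ)² = 84/143
I = +1·√(0.587413/4π) = 0.21620548

0.216205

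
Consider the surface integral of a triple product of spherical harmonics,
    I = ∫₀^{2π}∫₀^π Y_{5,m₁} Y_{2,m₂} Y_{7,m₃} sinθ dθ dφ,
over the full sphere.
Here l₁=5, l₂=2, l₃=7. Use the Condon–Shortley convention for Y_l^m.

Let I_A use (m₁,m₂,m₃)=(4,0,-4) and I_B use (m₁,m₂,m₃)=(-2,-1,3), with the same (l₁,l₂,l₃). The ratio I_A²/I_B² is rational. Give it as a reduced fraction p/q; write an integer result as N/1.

11/32

l's match ⇒ only the (l;m) 3-j factors differ between A and B.
A: triangle coeff Δ(5,2,7) = 1/15015; Σ_t [0,0]: t=0:+1/1451520 = 1/1451520; (3j)²=1/91 [(5 2 7; 4 0 -4)], sign=-1
B: triangle coeff Δ(5,2,7) = 1/15015; Σ_t [0,0]: t=0:+1/181440 = 1/181440; (3j)²=32/1001 [(5 2 7; -2 -1 3)], sign=+1
I_A²/I_B² = (1/91)/(32/1001) = 11/32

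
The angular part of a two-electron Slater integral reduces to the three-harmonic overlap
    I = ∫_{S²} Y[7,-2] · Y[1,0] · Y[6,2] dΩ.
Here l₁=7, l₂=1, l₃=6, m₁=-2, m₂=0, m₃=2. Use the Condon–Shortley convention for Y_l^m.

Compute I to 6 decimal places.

0.234717

m-sum 0 ✓  L=14 even ✓  6≤6≤8 ✓
Π(2lᵢ+1) = 15×3×13 = 585
triangle coeff Δ(7,1,6) = 1/1365
Σ_t [1,1]: t=1:−1/518400 = -1/518400
(3j)²=7/195 [(7 1 6; 0 0 0)], sign=-1
Σ_t [1,1]: t=1:−1/967680 = -1/967680
(3j)²=3/91 [(7 1 6; -2 0 2)], sign=-1
⇒ 4πI² = 9/13
I = (+1)√(9/13/(4π)) = 0.23471705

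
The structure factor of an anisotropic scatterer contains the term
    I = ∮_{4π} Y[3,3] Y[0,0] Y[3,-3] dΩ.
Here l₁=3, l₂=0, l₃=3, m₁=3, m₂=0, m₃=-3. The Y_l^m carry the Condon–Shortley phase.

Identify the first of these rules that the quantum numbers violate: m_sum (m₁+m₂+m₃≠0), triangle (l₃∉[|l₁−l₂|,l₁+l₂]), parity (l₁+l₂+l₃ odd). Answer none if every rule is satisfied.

none

azimuthal sum: 3 + 0 − 3 = 0  ✓
3 ≤ 3 ≤ 3 (triangle on l)  ✓
L = 3 + 0 + 3 = 6 (even)  ✓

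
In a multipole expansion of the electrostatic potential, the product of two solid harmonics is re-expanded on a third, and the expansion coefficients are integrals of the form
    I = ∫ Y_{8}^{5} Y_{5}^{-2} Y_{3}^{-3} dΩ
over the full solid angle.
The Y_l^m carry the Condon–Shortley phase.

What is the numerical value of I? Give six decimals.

-0.173916

Checks pass: Σm=0; 16 even; l₃=3∈[3,13].
(2·8+1)(2·5+1)(2·3+1) = 1309
Δ: 10! 6! 0! / 17! → 1/136136
sum: t=5:−1/518400 = -1/518400
3j²(8 5 3; 0 0 0) = Δ·Π!·Σ² = 56/2431  (sign +1)
sum: t=3:−1/21772800 = -1/21772800
3j²(8 5 3; 5 -2 -3) = Δ·Π!·Σ² = 3/238  (sign -1)
combine: 4πI² = 1309·56/2431·3/238 = 84/221
take √, sign -1: I = -0.17391561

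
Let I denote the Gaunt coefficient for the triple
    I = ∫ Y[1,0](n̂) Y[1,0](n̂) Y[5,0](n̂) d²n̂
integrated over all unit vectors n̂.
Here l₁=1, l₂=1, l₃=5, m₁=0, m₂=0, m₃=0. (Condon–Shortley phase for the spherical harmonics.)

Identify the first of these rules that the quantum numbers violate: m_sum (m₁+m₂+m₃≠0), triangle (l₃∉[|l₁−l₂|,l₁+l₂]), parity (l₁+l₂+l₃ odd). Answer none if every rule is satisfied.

triangle

Σmᵢ = 0  ✓
l₃∈[|l₁−l₂|,l₁+l₂]=[0,2], have l₃=5  ✗
Σlᵢ = 7 ⇒ odd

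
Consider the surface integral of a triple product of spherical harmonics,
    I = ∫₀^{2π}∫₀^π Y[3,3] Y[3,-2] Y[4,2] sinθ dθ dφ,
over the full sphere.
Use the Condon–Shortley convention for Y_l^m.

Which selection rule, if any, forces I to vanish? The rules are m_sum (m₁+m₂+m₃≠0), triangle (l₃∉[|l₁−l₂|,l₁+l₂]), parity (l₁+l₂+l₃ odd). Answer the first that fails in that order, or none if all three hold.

azimuthal sum: 3 − 2 + 2 = 3  ✗
0 ≤ 4 ≤ 6 (triangle on l)
L = 3 + 3 + 4 = 10 (even)

m_sum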